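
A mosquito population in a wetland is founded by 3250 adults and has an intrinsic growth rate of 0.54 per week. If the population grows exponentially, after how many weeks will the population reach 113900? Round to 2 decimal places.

Set N₀·e^(rt) = 113900: e^(0.54·t) = 113900/3250 = 35.046.
0.54·t = ln(35.046) = 3.5567, so t = 3.5567/0.54 = 6.5864.

6.59 weeks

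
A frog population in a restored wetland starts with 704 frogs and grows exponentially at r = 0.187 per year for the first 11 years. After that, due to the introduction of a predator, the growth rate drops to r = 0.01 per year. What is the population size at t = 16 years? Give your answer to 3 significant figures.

Phase 1: N(11) = 704·e^(0.187×11) = 704·e^2.057 = 5507.02.
Phase 2 runs for 16 − 11 = 5 years at r = 0.01.
N(16) = 5507.02·e^(0.01×5) = 5507.02·e^0.05 = 5789.37.

5790 frogs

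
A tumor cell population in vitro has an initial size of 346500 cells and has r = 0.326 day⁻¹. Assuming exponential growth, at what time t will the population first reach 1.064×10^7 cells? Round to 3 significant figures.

Set N₀·e^(rt) = 1.064×10^7: e^(0.326·t) = 1.064×10^7/346500 = 30.707.
0.326·t = ln(30.707) = 3.4245, so t = 3.4245/0.326 = 10.505.

10.5 days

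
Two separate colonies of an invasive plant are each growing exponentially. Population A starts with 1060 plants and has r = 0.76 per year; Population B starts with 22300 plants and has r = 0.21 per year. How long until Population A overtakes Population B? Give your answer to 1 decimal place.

Set 1060·e^(0.76t) = 22300·e^(0.21t).
e^((0.76 − 0.21)t) = 22300/1060 → e^(0.55·t) = 21.038.
0.55·t = ln(21.038) = 3.0463, so t = 3.0463/0.55 = 5.5388.

5.5 years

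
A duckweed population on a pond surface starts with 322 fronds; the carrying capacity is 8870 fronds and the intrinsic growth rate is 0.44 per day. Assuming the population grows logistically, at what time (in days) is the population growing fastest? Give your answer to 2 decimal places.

Logistic growth is fastest at N = K/2 = 4435.
A = (K − N₀)/N₀ = 26.547. Set K/(1 + A·e^(−rt)) = K/2 → A·e^(−rt) = 1.
e^(−0.44t) = 1/26.547 = 0.0376696, so t = ln(26.547)/0.44 = 3.2789/0.44 = 7.452.

7.45 days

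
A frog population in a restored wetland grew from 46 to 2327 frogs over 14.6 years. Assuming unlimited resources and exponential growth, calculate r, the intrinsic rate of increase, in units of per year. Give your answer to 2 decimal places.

0.27 per year

From N(t) = N₀·e^(rt): e^(r·14.6) = 2327/46 = 50.587.
r·14.6 = ln(50.587) = 3.9237, so r = 3.9237/14.6 = 0.26875.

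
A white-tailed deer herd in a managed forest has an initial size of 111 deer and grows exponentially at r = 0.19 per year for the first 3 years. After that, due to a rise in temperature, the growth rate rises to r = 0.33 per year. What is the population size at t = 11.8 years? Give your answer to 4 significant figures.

3581 deer

Phase 1: N(3) = 111·e^(0.19×3) = 111·e^0.57 = 196.278.
Phase 2 runs for 11.8 − 3 = 8.8 years at r = 0.33.
N(11.8) = 196.278·e^(0.33×8.8) = 196.278·e^2.904 = 3581.48.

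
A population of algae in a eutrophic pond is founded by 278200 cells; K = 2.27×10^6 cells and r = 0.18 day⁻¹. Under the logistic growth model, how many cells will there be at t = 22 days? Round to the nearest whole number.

1997388 cells

A = (K − N₀)/N₀ = (2.27×10^6 − 278200)/278200 = 7.1596.
N(t) = K/(1 + A·e^(−rt)) = 2.27×10^6/(1 + 7.1596×e^(−0.18×22)).
e^(−3.96) = 0.019063; denominator = 1 + 7.1596×0.019063 = 1.1365.
N = 2.27×10^6/1.1365 = 1.997388×10^6.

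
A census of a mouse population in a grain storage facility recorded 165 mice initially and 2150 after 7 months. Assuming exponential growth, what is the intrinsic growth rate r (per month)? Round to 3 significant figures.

0.367 per month

From N(t) = N₀·e^(rt): e^(r·7) = 2150/165 = 13.03.
r·7 = ln(13.03) = 2.5673, so r = 2.5673/7 = 0.36675.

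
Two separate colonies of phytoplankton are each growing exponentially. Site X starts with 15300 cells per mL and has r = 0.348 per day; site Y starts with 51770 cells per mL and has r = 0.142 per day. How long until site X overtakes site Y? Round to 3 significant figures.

Set 15300·e^(0.348t) = 51770·e^(0.142t).
e^((0.348 − 0.142)t) = 51770/15300 → e^(0.206·t) = 3.3837.
0.206·t = ln(3.3837) = 1.219, so t = 1.219/0.206 = 5.9173.

5.92 days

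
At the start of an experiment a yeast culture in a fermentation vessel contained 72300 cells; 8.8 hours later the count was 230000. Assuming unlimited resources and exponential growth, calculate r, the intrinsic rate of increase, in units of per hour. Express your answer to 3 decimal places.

0.132 per hour

From N(t) = N₀·e^(rt): e^(r·8.8) = 230000/72300 = 3.1812.
r·8.8 = ln(3.1812) = 1.1573, so r = 1.1573/8.8 = 0.13151.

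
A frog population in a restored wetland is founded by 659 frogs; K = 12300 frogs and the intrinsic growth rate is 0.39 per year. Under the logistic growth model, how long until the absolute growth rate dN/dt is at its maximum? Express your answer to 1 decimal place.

Logistic growth is fastest at N = K/2 = 6150.
A = (K − N₀)/N₀ = 17.665. Set K/(1 + A·e^(−rt)) = K/2 → A·e^(−rt) = 1.
e^(−0.39t) = 1/17.665 = 0.0566103, so t = ln(17.665)/0.39 = 2.8716/0.39 = 7.363.

7.4 years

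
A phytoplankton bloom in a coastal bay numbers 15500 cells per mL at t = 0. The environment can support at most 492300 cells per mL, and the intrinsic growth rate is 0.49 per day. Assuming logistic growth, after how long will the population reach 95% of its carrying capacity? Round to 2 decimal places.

13.00 days

A = (K − N₀)/N₀ = (492300 − 15500)/15500 = 30.761.
Solve 492300/(1 + 30.761·e^(−0.49t)) = 467685: 1 + 30.761·e^(−0.49t) = 1.0526, so e^(−0.49t) = 0.00171097.
−0.49·t = ln(0.00171097) = -6.3707, so t = 6.3707/0.49 = 13.001.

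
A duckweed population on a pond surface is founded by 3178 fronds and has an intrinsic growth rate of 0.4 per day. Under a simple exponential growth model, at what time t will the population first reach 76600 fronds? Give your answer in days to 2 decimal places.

7.96 days

Set N₀·e^(rt) = 76600: e^(0.4·t) = 76600/3178 = 24.103.
0.4·t = ln(24.103) = 3.1823, so t = 3.1823/0.4 = 7.9559.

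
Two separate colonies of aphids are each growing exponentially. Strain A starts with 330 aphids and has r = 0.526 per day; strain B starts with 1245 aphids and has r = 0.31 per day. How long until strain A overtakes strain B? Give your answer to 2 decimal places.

6.15 days

Set 330·e^(0.526t) = 1245·e^(0.31t).
e^((0.526 − 0.31)t) = 1245/330 → e^(0.216·t) = 3.7727.
0.216·t = ln(3.7727) = 1.3278, so t = 1.3278/0.216 = 6.1472.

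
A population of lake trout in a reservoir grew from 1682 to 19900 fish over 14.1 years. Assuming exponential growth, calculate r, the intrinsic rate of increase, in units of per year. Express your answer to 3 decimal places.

0.175 per year

From N(t) = N₀·e^(rt): e^(r·14.1) = 19900/1682 = 11.831.
r·14.1 = ln(11.831) = 2.4707, so r = 2.4707/14.1 = 0.17523.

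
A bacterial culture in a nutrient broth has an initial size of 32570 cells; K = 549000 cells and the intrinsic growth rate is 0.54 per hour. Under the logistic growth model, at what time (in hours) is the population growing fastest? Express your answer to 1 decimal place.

Logistic growth is fastest at N = K/2 = 274500.
A = (K − N₀)/N₀ = 15.856. Set K/(1 + A·e^(−rt)) = K/2 → A·e^(−rt) = 1.
e^(−0.54t) = 1/15.856 = 0.0630676, so t = ln(15.856)/0.54 = 2.7635/0.54 = 5.1177.

5.1 hours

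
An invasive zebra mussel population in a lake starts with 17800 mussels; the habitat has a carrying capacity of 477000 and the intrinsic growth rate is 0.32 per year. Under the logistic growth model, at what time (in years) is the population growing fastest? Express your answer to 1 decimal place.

Logistic growth is fastest at N = K/2 = 238500.
A = (K − N₀)/N₀ = 25.798. Set K/(1 + A·e^(−rt)) = K/2 → A·e^(−rt) = 1.
e^(−0.32t) = 1/25.798 = 0.0387631, so t = ln(25.798)/0.32 = 3.2503/0.32 = 10.157.

10.2 years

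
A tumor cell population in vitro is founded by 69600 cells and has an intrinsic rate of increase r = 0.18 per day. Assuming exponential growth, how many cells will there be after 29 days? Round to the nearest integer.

N(t) = N₀·e^(rt) = 69600 × e^(0.18×29) = 69600 × e^5.22.
e^5.22 ≈ 184.93, so N ≈ 69600 × 184.93 = 1.287142×10^7.

12871419 cells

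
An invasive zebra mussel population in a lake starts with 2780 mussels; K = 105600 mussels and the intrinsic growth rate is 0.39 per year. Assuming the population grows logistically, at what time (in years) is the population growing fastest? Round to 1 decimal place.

9.3 years

Logistic growth is fastest at N = K/2 = 52800.
A = (K − N₀)/N₀ = 36.986. Set K/(1 + A·e^(−rt)) = K/2 → A·e^(−rt) = 1.
e^(−0.39t) = 1/36.986 = 0.0270375, so t = ln(36.986)/0.39 = 3.6105/0.39 = 9.2578.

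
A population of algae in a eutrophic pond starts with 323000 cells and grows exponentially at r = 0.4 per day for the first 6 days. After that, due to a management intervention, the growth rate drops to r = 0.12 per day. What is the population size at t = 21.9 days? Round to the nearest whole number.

23996237 cells

Phase 1: N(6) = 323000·e^(0.4×6) = 323000·e^2.4 = 3.560486×10^6.
Phase 2 runs for 21.9 − 6 = 15.9 days at r = 0.12.
N(21.9) = 3.560486×10^6·e^(0.12×15.9) = 3.560486×10^6·e^1.908 = 2.399624×10^7.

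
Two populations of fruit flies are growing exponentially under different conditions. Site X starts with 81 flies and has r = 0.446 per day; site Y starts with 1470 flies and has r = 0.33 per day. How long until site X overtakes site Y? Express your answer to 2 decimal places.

24.99 days

Set 81·e^(0.446t) = 1470·e^(0.33t).
e^((0.446 − 0.33)t) = 1470/81 → e^(0.116·t) = 18.148.
0.116·t = ln(18.148) = 2.8986, so t = 2.8986/0.116 = 24.988.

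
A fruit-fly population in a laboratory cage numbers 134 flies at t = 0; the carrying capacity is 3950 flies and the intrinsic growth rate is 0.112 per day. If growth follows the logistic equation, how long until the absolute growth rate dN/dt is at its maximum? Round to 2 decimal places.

Logistic growth is fastest at N = K/2 = 1975.
A = (K − N₀)/N₀ = 28.478. Set K/(1 + A·e^(−rt)) = K/2 → A·e^(−rt) = 1.
e^(−0.112t) = 1/28.478 = 0.0351153, so t = ln(28.478)/0.112 = 3.3491/0.112 = 29.903.

29.90 days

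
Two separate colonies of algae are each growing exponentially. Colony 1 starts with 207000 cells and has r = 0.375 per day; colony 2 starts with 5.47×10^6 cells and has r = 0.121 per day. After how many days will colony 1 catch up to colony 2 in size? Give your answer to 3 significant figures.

Set 207000·e^(0.375t) = 5.47×10^6·e^(0.121t).
e^((0.375 − 0.121)t) = 5.47×10^6/207000 → e^(0.254·t) = 26.425.
0.254·t = ln(26.425) = 3.2743, so t = 3.2743/0.254 = 12.891.

12.9 days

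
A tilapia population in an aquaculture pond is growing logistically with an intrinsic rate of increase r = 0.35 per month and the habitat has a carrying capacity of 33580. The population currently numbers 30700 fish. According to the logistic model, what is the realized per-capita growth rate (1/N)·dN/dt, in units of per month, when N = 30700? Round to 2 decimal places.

0.03 per month

(1/N)·dN/dt = r(1 − N/K) = 0.35 × (1 − 30700/33580).
= 0.35 × 0.085765 = 0.030018.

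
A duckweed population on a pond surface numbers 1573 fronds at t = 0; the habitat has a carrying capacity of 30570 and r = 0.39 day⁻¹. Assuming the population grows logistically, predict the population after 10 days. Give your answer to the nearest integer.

A = (K − N₀)/N₀ = (30570 − 1573)/1573 = 18.434.
N(t) = K/(1 + A·e^(−rt)) = 30570/(1 + 18.434×e^(−0.39×10)).
e^(−3.9) = 0.020242; denominator = 1 + 18.434×0.020242 = 1.3731.
N = 30570/1.3731 = 22262.8.

22263 fronds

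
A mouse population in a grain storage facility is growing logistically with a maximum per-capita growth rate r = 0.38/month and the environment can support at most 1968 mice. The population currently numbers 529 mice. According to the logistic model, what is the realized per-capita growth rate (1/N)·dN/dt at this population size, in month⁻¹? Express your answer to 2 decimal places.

(1/N)·dN/dt = r(1 − N/K) = 0.38 × (1 − 529/1968).
= 0.38 × 0.7312 = 0.27786.

0.28 per month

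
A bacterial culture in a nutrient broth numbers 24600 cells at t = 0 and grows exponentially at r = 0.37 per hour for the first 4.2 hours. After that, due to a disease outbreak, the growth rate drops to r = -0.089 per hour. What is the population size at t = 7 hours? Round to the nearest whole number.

90699 cells

Phase 1: N(4.2) = 24600·e^(0.37×4.2) = 24600·e^1.554 = 116367.
Phase 2 runs for 7 − 4.2 = 2.8 hours at r = -0.089.
N(7) = 116367·e^(-0.089×2.8) = 116367·e^-0.2492 = 90699.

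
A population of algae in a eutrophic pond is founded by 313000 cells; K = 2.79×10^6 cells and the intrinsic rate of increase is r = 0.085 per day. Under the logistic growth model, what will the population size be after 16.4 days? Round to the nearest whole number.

A = (K − N₀)/N₀ = (2.79×10^6 − 313000)/313000 = 7.9137.
N(t) = K/(1 + A·e^(−rt)) = 2.79×10^6/(1 + 7.9137×e^(−0.085×16.4)).
e^(−1.394) = 0.24808; denominator = 1 + 7.9137×0.24808 = 2.9632.
N = 2.79×10^6/2.9632 = 941534.

941534 cells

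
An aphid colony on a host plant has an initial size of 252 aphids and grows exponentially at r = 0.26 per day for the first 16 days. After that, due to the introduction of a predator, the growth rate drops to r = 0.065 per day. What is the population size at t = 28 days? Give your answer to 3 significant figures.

Phase 1: N(16) = 252·e^(0.26×16) = 252·e^4.16 = 16146.
Phase 2 runs for 28 − 16 = 12 days at r = 0.065.
N(28) = 16146·e^(0.065×12) = 16146·e^0.78 = 35222.1.

35200 aphids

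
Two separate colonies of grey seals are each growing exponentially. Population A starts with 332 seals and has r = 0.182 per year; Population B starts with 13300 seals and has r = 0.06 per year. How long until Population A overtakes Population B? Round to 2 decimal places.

30.25 years

Set 332·e^(0.182t) = 13300·e^(0.06t).
e^((0.182 − 0.06)t) = 13300/332 → e^(0.122·t) = 40.06.
0.122·t = ln(40.06) = 3.6904, so t = 3.6904/0.122 = 30.249.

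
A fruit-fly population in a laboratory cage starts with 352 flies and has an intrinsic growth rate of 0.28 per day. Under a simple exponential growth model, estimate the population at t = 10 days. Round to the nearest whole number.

N(t) = N₀·e^(rt) = 352 × e^(0.28×10) = 352 × e^2.8.
e^2.8 ≈ 16.445, so N ≈ 352 × 16.445 = 5788.52.

5789 flies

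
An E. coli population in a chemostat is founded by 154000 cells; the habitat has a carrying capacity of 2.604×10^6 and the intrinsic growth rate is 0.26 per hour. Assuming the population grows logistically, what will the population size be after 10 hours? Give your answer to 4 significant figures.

A = (K − N₀)/N₀ = (2.604×10^6 − 154000)/154000 = 15.909.
N(t) = K/(1 + A·e^(−rt)) = 2.604×10^6/(1 + 15.909×e^(−0.26×10)).
e^(−2.6) = 0.074274; denominator = 1 + 15.909×0.074274 = 2.1816.
N = 2.604×10^6/2.1816 = 1.193606×10^6.

1194000 cells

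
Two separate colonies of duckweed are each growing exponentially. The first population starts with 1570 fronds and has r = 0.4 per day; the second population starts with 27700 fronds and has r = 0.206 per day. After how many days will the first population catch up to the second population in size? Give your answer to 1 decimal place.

Set 1570·e^(0.4t) = 27700·e^(0.206t).
e^((0.4 − 0.206)t) = 27700/1570 → e^(0.194·t) = 17.643.
0.194·t = ln(17.643) = 2.8704, so t = 2.8704/0.194 = 14.796.

14.8 days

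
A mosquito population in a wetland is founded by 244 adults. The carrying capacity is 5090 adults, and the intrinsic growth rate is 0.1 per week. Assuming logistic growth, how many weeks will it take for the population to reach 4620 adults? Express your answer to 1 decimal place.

A = (K − N₀)/N₀ = (5090 − 244)/244 = 19.861.
Solve 5090/(1 + 19.861·e^(−0.1t)) = 4620: 1 + 19.861·e^(−0.1t) = 1.1017, so e^(−0.1t) = 0.00512227.
−0.1·t = ln(0.00512227) = -5.2742, so t = 5.2742/0.1 = 52.742.

52.7 weeks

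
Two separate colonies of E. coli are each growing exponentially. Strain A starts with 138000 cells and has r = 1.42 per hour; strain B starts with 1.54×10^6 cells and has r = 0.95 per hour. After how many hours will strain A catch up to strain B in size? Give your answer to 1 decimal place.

Set 138000·e^(1.42t) = 1.54×10^6·e^(0.95t).
e^((1.42 − 0.95)t) = 1.54×10^6/138000 → e^(0.47·t) = 11.159.
0.47·t = ln(11.159) = 2.4123, so t = 2.4123/0.47 = 5.1325.

5.1 hours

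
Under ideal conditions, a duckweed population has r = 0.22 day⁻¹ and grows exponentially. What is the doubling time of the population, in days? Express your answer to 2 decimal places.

Doubling time t_d = ln(2)/r = 0.6931/0.22 = 3.1507.

3.15 days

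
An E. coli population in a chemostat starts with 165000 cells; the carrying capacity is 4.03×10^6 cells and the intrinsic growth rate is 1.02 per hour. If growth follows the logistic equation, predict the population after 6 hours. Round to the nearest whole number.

3832630 cells

A = (K − N₀)/N₀ = (4.03×10^6 − 165000)/165000 = 23.424.
N(t) = K/(1 + A·e^(−rt)) = 4.03×10^6/(1 + 23.424×e^(−1.02×6)).
e^(−6.12) = 0.0021985; denominator = 1 + 23.424×0.0021985 = 1.0515.
N = 4.03×10^6/1.0515 = 3.83263×10^6.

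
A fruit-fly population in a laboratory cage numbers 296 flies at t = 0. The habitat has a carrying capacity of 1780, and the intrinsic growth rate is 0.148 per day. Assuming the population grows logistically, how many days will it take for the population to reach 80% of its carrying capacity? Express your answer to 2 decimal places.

A = (K − N₀)/N₀ = (1780 − 296)/296 = 5.0135.
Solve 1780/(1 + 5.0135·e^(−0.148t)) = 1424: 1 + 5.0135·e^(−0.148t) = 1.25, so e^(−0.148t) = 0.0498652.
−0.148·t = ln(0.0498652) = -2.9984, so t = 2.9984/0.148 = 20.26.

20.26 days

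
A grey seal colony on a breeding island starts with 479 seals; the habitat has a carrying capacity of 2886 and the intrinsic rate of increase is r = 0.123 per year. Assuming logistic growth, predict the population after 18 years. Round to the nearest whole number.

A = (K − N₀)/N₀ = (2886 − 479)/479 = 5.0251.
N(t) = K/(1 + A·e^(−rt)) = 2886/(1 + 5.0251×e^(−0.123×18)).
e^(−2.214) = 0.10926; denominator = 1 + 5.0251×0.10926 = 1.5491.
N = 2886/1.5491 = 1863.08.

1863 seals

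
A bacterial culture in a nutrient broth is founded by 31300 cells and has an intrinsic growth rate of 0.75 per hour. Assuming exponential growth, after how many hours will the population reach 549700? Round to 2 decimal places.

Set N₀·e^(rt) = 549700: e^(0.75·t) = 549700/31300 = 17.562.
0.75·t = ln(17.562) = 2.8658, so t = 2.8658/0.75 = 3.821.

3.82 hours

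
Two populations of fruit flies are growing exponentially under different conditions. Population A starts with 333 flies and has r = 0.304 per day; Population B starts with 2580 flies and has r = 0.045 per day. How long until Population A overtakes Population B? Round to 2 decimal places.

7.91 days

Set 333·e^(0.304t) = 2580·e^(0.045t).
e^((0.304 − 0.045)t) = 2580/333 → e^(0.259·t) = 7.7477.
0.259·t = ln(7.7477) = 2.0474, so t = 2.0474/0.259 = 7.905.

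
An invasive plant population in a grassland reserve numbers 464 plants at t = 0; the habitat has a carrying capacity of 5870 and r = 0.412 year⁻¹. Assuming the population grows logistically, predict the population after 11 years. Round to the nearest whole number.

5216 plants

A = (K − N₀)/N₀ = (5870 − 464)/464 = 11.651.
N(t) = K/(1 + A·e^(−rt)) = 5870/(1 + 11.651×e^(−0.412×11)).
e^(−4.532) = 0.010759; denominator = 1 + 11.651×0.010759 = 1.1254.
N = 5870/1.1254 = 5216.14.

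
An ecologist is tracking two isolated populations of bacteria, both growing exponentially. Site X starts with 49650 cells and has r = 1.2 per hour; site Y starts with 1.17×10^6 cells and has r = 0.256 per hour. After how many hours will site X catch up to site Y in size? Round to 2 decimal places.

3.35 hours

Set 49650·e^(1.2t) = 1.17×10^6·e^(0.256t).
e^((1.2 − 0.256)t) = 1.17×10^6/49650 → e^(0.944·t) = 23.565.
0.944·t = ln(23.565) = 3.1598, so t = 3.1598/0.944 = 3.3472.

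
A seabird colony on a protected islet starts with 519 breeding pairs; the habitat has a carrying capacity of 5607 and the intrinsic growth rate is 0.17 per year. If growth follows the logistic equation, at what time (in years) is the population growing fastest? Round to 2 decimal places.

13.43 years

Logistic growth is fastest at N = K/2 = 2803.5.
A = (K − N₀)/N₀ = 9.8035. Set K/(1 + A·e^(−rt)) = K/2 → A·e^(−rt) = 1.
e^(−0.17t) = 1/9.8035 = 0.102005, so t = ln(9.8035)/0.17 = 2.2827/0.17 = 13.428.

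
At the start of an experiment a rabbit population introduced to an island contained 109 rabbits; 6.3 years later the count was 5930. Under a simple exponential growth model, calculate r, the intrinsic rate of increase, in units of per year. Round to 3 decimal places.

0.634 per year

From N(t) = N₀·e^(rt): e^(r·6.3) = 5930/109 = 54.404.
r·6.3 = ln(54.404) = 3.9964, so r = 3.9964/6.3 = 0.63435.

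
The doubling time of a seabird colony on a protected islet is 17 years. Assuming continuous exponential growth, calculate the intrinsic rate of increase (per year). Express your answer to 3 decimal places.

0.041 per year

r = ln(2)/t_d = 0.6931/17 = 0.040773.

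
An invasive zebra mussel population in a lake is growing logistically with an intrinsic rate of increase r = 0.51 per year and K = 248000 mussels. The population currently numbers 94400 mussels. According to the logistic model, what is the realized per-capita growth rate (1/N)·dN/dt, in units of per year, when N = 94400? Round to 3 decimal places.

(1/N)·dN/dt = r(1 − N/K) = 0.51 × (1 − 94400/248000).
= 0.51 × 0.61935 = 0.31587.

0.316 per year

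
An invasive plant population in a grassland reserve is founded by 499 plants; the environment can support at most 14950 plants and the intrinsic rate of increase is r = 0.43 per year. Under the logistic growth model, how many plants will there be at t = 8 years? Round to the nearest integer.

A = (K − N₀)/N₀ = (14950 − 499)/499 = 28.96.
N(t) = K/(1 + A·e^(−rt)) = 14950/(1 + 28.96×e^(−0.43×8)).
e^(−3.44) = 0.032065; denominator = 1 + 28.96×0.032065 = 1.9286.
N = 14950/1.9286 = 7751.77.

7752 plants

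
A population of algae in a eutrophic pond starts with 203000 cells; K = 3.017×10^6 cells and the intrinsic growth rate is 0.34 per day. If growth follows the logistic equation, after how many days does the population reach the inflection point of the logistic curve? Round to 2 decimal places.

Logistic growth is fastest at N = K/2 = 1.5085×10^6.
A = (K − N₀)/N₀ = 13.862. Set K/(1 + A·e^(−rt)) = K/2 → A·e^(−rt) = 1.
e^(−0.34t) = 1/13.862 = 0.0721393, so t = ln(13.862)/0.34 = 2.6292/0.34 = 7.7328.

7.73 days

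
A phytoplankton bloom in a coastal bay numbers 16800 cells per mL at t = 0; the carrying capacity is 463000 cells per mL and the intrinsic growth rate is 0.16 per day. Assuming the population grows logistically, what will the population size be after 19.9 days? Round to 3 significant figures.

A = (K − N₀)/N₀ = (463000 − 16800)/16800 = 26.56.
N(t) = K/(1 + A·e^(−rt)) = 463000/(1 + 26.56×e^(−0.16×19.9)).
e^(−3.184) = 0.04142; denominator = 1 + 26.56×0.04142 = 2.1001.
N = 463000/2.1001 = 220467.

220000 cells per mL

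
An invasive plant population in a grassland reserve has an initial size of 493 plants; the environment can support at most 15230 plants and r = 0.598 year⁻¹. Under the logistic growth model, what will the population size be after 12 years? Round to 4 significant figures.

14890 plants

A = (K − N₀)/N₀ = (15230 − 493)/493 = 29.892.
N(t) = K/(1 + A·e^(−rt)) = 15230/(1 + 29.892×e^(−0.598×12)).
e^(−7.176) = 0.00076472; denominator = 1 + 29.892×0.00076472 = 1.0229.
N = 15230/1.0229 = 14889.6.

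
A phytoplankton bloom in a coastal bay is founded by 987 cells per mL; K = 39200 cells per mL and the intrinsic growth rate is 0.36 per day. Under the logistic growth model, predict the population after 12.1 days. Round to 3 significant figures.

A = (K − N₀)/N₀ = (39200 − 987)/987 = 38.716.
N(t) = K/(1 + A·e^(−rt)) = 39200/(1 + 38.716×e^(−0.36×12.1)).
e^(−4.356) = 0.01283; denominator = 1 + 38.716×0.01283 = 1.4967.
N = 39200/1.4967 = 26190.7.

26200 cells per mL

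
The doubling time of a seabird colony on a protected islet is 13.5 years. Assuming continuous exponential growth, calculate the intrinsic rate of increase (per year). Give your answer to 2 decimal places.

0.05 per year

r = ln(2)/t_d = 0.6931/13.5 = 0.051344.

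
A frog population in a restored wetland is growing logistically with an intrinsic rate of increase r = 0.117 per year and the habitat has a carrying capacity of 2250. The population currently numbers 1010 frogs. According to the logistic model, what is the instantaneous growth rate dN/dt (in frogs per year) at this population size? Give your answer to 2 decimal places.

65.12 frogs per year

dN/dt = rN(1 − N/K) = 0.117 × 1010 × (1 − 1010/2250).
1 − 1010/2250 = 0.55111; dN/dt = 0.117 × 1010 × 0.55111 = 65.125.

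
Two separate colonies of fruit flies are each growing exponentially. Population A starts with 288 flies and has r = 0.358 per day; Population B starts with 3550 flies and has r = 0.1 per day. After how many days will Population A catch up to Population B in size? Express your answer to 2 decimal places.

9.74 days

Set 288·e^(0.358t) = 3550·e^(0.1t).
e^((0.358 − 0.1)t) = 3550/288 → e^(0.258·t) = 12.326.
0.258·t = ln(12.326) = 2.5117, so t = 2.5117/0.258 = 9.7354.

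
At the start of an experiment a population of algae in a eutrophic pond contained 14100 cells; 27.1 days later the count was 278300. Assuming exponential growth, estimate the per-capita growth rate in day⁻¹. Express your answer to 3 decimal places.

From N(t) = N₀·e^(rt): e^(r·27.1) = 278300/14100 = 19.738.
r·27.1 = ln(19.738) = 2.9825, so r = 2.9825/27.1 = 0.11006.

0.110 per day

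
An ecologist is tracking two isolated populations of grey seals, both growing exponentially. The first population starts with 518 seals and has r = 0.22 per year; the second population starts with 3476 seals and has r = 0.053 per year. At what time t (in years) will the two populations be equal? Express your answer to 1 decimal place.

Set 518·e^(0.22t) = 3476·e^(0.053t).
e^((0.22 − 0.053)t) = 3476/518 → e^(0.167·t) = 6.7104.
0.167·t = ln(6.7104) = 1.9037, so t = 1.9037/0.167 = 11.399.

11.4 years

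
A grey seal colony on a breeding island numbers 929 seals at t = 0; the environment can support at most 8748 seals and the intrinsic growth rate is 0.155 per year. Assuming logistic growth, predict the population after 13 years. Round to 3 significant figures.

4120 seals

A = (K − N₀)/N₀ = (8748 − 929)/929 = 8.4166.
N(t) = K/(1 + A·e^(−rt)) = 8748/(1 + 8.4166×e^(−0.155×13)).
e^(−2.015) = 0.13332; denominator = 1 + 8.4166×0.13332 = 2.1221.
N = 8748/2.1221 = 4122.33.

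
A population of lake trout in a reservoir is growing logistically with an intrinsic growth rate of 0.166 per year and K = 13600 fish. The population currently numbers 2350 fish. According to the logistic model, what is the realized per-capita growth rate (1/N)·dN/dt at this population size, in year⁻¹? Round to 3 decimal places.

0.137 per year

(1/N)·dN/dt = r(1 − N/K) = 0.166 × (1 − 2350/13600).
= 0.166 × 0.82721 = 0.13732.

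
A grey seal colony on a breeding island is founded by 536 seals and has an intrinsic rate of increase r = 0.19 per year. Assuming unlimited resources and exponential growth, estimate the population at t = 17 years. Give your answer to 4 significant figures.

13550 seals

N(t) = N₀·e^(rt) = 536 × e^(0.19×17) = 536 × e^3.23.
e^3.23 ≈ 25.28, so N ≈ 536 × 25.28 = 13549.9.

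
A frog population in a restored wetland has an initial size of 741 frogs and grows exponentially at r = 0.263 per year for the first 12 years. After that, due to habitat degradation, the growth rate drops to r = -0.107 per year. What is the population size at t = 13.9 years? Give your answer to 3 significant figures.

Phase 1: N(12) = 741·e^(0.263×12) = 741·e^3.156 = 17396.1.
Phase 2 runs for 13.9 − 12 = 1.9 years at r = -0.107.
N(13.9) = 17396.1·e^(-0.107×1.9) = 17396.1·e^-0.2033 = 14195.8.

14200 frogs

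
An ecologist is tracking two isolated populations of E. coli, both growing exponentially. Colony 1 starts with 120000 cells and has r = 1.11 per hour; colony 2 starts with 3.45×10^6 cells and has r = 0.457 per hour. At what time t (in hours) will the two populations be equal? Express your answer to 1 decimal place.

5.1 hours

Set 120000·e^(1.11t) = 3.45×10^6·e^(0.457t).
e^((1.11 − 0.457)t) = 3.45×10^6/120000 → e^(0.653·t) = 28.75.
0.653·t = ln(28.75) = 3.3586, so t = 3.3586/0.653 = 5.1434.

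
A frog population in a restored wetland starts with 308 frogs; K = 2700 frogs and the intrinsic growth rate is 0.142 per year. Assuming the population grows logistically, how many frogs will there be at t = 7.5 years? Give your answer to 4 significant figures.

A = (K − N₀)/N₀ = (2700 − 308)/308 = 7.7662.
N(t) = K/(1 + A·e^(−rt)) = 2700/(1 + 7.7662×e^(−0.142×7.5)).
e^(−1.065) = 0.34473; denominator = 1 + 7.7662×0.34473 = 3.6772.
N = 2700/3.6772 = 734.247.

734.2 frogs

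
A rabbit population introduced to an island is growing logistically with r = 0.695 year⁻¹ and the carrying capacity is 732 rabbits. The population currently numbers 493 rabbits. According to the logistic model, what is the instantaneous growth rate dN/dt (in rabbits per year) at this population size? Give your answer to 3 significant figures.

112 rabbits per year

dN/dt = rN(1 − N/K) = 0.695 × 493 × (1 − 493/732).
1 − 493/732 = 0.3265; dN/dt = 0.695 × 493 × 0.3265 = 111.87.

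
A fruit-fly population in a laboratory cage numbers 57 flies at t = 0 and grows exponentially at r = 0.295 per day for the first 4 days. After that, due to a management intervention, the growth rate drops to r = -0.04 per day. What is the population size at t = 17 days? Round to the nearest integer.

110 flies

Phase 1: N(4) = 57·e^(0.295×4) = 57·e^1.18 = 185.499.
Phase 2 runs for 17 − 4 = 13 days at r = -0.04.
N(17) = 185.499·e^(-0.04×13) = 185.499·e^-0.52 = 110.283.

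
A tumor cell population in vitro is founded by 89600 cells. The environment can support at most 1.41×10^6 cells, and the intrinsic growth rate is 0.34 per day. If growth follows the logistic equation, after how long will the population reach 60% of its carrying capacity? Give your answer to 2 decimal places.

9.11 days

A = (K − N₀)/N₀ = (1.41×10^6 − 89600)/89600 = 14.737.
Solve 1.41×10^6/(1 + 14.737·e^(−0.34t)) = 846000: 1 + 14.737·e^(−0.34t) = 1.6667, so e^(−0.34t) = 0.0452388.
−0.34·t = ln(0.0452388) = -3.0958, so t = 3.0958/0.34 = 9.1053.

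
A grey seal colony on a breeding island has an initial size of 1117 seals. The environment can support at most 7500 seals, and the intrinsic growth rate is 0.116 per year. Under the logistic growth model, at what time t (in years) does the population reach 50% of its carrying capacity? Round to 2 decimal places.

A = (K − N₀)/N₀ = (7500 − 1117)/1117 = 5.7144.
Solve 7500/(1 + 5.7144·e^(−0.116t)) = 3750: 1 + 5.7144·e^(−0.116t) = 2, so e^(−0.116t) = 0.174996.
−0.116·t = ln(0.174996) = -1.743, so t = 1.743/0.116 = 15.026.

15.03 years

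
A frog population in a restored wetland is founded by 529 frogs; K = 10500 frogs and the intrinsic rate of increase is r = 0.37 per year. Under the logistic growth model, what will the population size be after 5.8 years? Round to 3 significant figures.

3280 frogs

A = (K − N₀)/N₀ = (10500 − 529)/529 = 18.849.
N(t) = K/(1 + A·e^(−rt)) = 10500/(1 + 18.849×e^(−0.37×5.8)).
e^(−2.146) = 0.11695; denominator = 1 + 18.849×0.11695 = 3.2044.
N = 10500/3.2044 = 3276.76.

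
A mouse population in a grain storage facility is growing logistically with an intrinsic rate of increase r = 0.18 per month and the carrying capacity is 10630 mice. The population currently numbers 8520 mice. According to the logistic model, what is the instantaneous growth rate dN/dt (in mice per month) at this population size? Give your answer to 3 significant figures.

dN/dt = rN(1 − N/K) = 0.18 × 8520 × (1 − 8520/10630).
1 − 8520/10630 = 0.19849; dN/dt = 0.18 × 8520 × 0.19849 = 304.41.

304 mice per month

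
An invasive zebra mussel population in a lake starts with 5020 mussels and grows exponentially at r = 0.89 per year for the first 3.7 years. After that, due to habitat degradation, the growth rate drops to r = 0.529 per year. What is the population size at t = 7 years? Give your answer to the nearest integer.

774432 mussels

Phase 1: N(3.7) = 5020·e^(0.89×3.7) = 5020·e^3.293 = 135156.
Phase 2 runs for 7 − 3.7 = 3.3 years at r = 0.529.
N(7) = 135156·e^(0.529×3.3) = 135156·e^1.746 = 774432.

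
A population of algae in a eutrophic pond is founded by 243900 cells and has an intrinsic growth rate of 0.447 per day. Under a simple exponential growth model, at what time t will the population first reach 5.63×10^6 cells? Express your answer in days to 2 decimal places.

7.02 days

Set N₀·e^(rt) = 5.63×10^6: e^(0.447·t) = 5.63×10^6/243900 = 23.083.
0.447·t = ln(23.083) = 3.1391, so t = 3.1391/0.447 = 7.0226.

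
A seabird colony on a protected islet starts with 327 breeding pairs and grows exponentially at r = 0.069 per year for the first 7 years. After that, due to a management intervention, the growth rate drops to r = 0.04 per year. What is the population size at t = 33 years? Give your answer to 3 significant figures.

1500 breeding pairs

Phase 1: N(7) = 327·e^(0.069×7) = 327·e^0.483 = 530.044.
Phase 2 runs for 33 − 7 = 26 years at r = 0.04.
N(33) = 530.044·e^(0.04×26) = 530.044·e^1.04 = 1499.61.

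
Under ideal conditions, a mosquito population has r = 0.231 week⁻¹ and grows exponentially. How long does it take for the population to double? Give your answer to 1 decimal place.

Doubling time t_d = ln(2)/r = 0.6931/0.231 = 3.0006.

3.0 weeks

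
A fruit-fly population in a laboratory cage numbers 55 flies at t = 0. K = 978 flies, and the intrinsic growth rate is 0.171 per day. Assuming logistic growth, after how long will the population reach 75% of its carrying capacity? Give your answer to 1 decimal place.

A = (K − N₀)/N₀ = (978 − 55)/55 = 16.782.
Solve 978/(1 + 16.782·e^(−0.171t)) = 733.5: 1 + 16.782·e^(−0.171t) = 1.3333, so e^(−0.171t) = 0.0198628.
−0.171·t = ln(0.0198628) = -3.9189, so t = 3.9189/0.171 = 22.918.

22.9 days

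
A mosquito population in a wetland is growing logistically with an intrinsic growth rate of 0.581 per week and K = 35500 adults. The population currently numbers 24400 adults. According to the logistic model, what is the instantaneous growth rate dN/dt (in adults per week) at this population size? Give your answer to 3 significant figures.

dN/dt = rN(1 − N/K) = 0.581 × 24400 × (1 − 24400/35500).
1 − 24400/35500 = 0.31268; dN/dt = 0.581 × 24400 × 0.31268 = 4432.6.

4430 adults per week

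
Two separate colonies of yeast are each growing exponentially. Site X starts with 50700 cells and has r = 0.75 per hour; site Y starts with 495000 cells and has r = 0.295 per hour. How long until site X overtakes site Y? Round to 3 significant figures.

Set 50700·e^(0.75t) = 495000·e^(0.295t).
e^((0.75 − 0.295)t) = 495000/50700 → e^(0.455·t) = 9.7633.
0.455·t = ln(9.7633) = 2.2786, so t = 2.2786/0.455 = 5.008.

5.01 hours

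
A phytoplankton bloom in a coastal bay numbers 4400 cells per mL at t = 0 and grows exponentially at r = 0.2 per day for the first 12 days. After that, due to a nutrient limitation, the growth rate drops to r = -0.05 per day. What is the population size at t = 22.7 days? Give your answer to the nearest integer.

Phase 1: N(12) = 4400·e^(0.2×12) = 4400·e^2.4 = 48502.
Phase 2 runs for 22.7 − 12 = 10.7 days at r = -0.05.
N(22.7) = 48502·e^(-0.05×10.7) = 48502·e^-0.535 = 28406.1.

28406 cells per mL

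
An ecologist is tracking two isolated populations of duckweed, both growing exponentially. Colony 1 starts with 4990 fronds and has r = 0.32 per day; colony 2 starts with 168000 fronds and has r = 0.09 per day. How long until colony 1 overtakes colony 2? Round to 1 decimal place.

Set 4990·e^(0.32t) = 168000·e^(0.09t).
e^((0.32 − 0.09)t) = 168000/4990 → e^(0.23·t) = 33.667.
0.23·t = ln(33.667) = 3.5165, so t = 3.5165/0.23 = 15.289.

15.3 days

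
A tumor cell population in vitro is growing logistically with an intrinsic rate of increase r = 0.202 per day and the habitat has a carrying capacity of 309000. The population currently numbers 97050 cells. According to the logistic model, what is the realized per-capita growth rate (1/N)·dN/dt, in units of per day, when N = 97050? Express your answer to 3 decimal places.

(1/N)·dN/dt = r(1 − N/K) = 0.202 × (1 − 97050/309000).
= 0.202 × 0.68592 = 0.13856.

0.139 per day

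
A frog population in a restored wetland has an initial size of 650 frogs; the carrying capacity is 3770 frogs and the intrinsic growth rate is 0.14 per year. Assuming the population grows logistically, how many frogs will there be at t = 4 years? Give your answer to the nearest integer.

A = (K − N₀)/N₀ = (3770 − 650)/650 = 4.8.
N(t) = K/(1 + A·e^(−rt)) = 3770/(1 + 4.8×e^(−0.14×4)).
e^(−0.56) = 0.57121; denominator = 1 + 4.8×0.57121 = 3.7418.
N = 3770/3.7418 = 1007.54.

1008 frogs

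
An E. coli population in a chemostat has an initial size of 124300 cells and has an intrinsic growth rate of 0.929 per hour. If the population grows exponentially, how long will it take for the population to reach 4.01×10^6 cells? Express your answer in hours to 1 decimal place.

Set N₀·e^(rt) = 4.01×10^6: e^(0.929·t) = 4.01×10^6/124300 = 32.261.
0.929·t = ln(32.261) = 3.4738, so t = 3.4738/0.929 = 3.7393.

3.7 hours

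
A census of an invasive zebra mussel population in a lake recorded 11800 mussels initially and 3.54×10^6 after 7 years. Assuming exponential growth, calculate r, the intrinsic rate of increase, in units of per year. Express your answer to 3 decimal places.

0.815 per year

From N(t) = N₀·e^(rt): e^(r·7) = 3.54×10^6/11800 = 300.
r·7 = ln(300) = 5.7038, so r = 5.7038/7 = 0.81483.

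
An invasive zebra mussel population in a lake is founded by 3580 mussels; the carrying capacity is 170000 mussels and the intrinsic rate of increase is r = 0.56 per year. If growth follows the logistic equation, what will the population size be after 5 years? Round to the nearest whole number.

A = (K − N₀)/N₀ = (170000 − 3580)/3580 = 46.486.
N(t) = K/(1 + A·e^(−rt)) = 170000/(1 + 46.486×e^(−0.56×5)).
e^(−2.8) = 0.06081; denominator = 1 + 46.486×0.06081 = 3.8268.
N = 170000/3.8268 = 44423.3.

44423 mussels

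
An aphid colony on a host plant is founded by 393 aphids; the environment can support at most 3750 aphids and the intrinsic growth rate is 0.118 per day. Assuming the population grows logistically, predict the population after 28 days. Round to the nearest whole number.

A = (K − N₀)/N₀ = (3750 − 393)/393 = 8.542.
N(t) = K/(1 + A·e^(−rt)) = 3750/(1 + 8.542×e^(−0.118×28)).
e^(−3.304) = 0.036736; denominator = 1 + 8.542×0.036736 = 1.3138.
N = 3750/1.3138 = 2854.32.

2854 aphids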